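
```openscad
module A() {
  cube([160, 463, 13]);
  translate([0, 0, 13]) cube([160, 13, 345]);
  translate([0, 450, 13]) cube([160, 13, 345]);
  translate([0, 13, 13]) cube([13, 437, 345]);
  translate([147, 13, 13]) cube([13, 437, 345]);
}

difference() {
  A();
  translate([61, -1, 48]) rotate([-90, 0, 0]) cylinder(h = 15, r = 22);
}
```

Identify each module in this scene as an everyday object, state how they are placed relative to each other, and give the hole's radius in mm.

The subtracted cylinder has r = 22 mm.

A is an open box. The open box has a circular hole through its front wall. The hole's radius is 22 mm.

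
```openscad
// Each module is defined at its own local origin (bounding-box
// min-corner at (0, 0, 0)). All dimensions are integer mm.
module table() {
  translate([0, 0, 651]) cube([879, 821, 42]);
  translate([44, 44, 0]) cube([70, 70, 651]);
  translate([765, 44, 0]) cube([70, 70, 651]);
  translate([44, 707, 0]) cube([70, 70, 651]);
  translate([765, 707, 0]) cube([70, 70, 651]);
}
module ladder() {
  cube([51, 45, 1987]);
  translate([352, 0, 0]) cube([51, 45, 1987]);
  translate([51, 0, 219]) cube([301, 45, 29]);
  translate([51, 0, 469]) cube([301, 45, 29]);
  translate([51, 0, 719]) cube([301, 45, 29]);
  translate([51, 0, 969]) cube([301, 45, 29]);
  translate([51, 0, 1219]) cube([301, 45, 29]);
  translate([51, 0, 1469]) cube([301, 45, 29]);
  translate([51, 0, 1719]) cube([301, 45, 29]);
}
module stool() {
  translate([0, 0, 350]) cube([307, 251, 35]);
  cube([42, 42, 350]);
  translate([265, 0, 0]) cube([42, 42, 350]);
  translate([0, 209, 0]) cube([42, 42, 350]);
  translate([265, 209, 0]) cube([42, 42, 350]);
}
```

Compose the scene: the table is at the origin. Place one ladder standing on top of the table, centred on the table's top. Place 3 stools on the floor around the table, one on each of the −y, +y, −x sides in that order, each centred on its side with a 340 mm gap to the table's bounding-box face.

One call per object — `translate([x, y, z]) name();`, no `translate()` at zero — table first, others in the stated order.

table();
translate([238, 388, 693]) ladder();
translate([286, -591, 0]) stool();
translate([286, 1161, 0]) stool();
translate([-647, 285, 0]) stool();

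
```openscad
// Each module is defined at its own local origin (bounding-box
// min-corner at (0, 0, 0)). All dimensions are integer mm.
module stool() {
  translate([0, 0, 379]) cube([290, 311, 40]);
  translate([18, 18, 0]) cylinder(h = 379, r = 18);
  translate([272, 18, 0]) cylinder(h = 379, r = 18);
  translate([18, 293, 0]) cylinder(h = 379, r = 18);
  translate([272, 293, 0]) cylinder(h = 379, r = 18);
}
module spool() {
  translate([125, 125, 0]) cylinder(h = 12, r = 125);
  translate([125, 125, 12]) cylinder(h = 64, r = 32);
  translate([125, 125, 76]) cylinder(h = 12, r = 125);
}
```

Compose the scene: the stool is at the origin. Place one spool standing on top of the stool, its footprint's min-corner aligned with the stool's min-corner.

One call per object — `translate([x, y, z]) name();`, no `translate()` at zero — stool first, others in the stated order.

stool();
translate([0, 0, 419]) spool();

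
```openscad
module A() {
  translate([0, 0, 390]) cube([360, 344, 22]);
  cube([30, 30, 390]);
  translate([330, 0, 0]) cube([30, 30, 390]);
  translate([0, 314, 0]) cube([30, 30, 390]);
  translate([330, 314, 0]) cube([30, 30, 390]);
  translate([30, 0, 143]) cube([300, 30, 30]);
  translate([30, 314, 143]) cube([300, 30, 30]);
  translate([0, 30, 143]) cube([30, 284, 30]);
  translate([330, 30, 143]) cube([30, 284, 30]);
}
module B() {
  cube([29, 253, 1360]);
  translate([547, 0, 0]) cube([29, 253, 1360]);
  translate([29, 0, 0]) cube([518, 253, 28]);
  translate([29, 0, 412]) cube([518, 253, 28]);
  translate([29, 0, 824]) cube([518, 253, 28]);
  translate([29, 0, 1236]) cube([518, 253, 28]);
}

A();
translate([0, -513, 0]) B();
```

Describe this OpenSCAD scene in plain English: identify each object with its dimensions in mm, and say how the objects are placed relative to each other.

A is a simple wooden stool: a rectangular seat 360 mm (x) by 344 mm (y), 22 mm thick, top face at z = 412 mm, on four square legs, each 30×30 mm in cross-section. The legs rest on z = 0, each flush with a corner of the seat. Four stretchers, 30 mm wide and 30 mm tall, connect adjacent legs with their undersides at z = 143 mm, each running between the inner faces of the legs it joins and aligned with the legs' outer faces on the other axis.

B is an open bookshelf. Two side panels, each 29 mm thick, 253 mm deep and 1360 mm tall, stand 576 mm apart (outside-to-outside). Between them sit 4 shelves, each 28 mm thick and 253 mm deep, spanning the full gap between the sides. The bottom shelf rests on the floor (its underside at z = 0) and the clear gap between one shelf's top and the next shelf's underside is 384 mm.

The bookshelf is on the floor beside the stool on its −y side.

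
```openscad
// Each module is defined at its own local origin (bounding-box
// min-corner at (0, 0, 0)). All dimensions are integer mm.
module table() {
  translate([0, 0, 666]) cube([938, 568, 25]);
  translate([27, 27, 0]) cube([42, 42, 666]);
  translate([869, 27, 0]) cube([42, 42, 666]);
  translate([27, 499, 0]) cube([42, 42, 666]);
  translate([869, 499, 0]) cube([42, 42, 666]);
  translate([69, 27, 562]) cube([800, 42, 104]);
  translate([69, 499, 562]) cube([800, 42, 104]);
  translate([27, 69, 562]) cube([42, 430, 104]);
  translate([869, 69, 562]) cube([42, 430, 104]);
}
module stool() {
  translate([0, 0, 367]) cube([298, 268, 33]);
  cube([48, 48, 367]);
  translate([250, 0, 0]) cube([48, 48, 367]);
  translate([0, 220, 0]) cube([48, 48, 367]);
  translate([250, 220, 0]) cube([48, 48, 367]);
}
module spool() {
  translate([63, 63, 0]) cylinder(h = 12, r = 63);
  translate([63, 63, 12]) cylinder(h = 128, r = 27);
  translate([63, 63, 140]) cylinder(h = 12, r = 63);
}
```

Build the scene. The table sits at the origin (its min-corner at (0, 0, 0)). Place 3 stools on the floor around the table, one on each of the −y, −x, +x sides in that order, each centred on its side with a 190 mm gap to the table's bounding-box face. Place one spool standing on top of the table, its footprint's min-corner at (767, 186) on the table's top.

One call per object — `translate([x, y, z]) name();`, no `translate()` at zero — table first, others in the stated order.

table();
translate([320, -458, 0]) stool();
translate([-488, 150, 0]) stool();
translate([1128, 150, 0]) stool();
translate([767, 186, 691]) spool();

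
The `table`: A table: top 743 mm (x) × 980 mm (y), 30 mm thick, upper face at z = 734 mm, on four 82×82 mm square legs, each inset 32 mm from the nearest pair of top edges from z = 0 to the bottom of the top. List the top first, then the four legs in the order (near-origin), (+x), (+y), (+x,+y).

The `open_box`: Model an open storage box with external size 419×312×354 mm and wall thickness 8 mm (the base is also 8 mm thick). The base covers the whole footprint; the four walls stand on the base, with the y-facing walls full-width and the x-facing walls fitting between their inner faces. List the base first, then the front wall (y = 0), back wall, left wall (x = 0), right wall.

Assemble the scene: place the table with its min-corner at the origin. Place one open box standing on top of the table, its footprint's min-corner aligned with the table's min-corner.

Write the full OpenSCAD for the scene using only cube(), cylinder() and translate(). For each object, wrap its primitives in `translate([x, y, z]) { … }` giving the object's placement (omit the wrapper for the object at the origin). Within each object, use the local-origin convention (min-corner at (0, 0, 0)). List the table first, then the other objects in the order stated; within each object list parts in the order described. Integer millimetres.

translate([0, 0, 704]) cube([743, 980, 30]);
translate([32, 32, 0]) cube([82, 82, 704]);
translate([629, 32, 0]) cube([82, 82, 704]);
translate([32, 866, 0]) cube([82, 82, 704]);
translate([629, 866, 0]) cube([82, 82, 704]);
translate([0, 0, 734]) {
  cube([419, 312, 8]);
  translate([0, 0, 8]) cube([419, 8, 346]);
  translate([0, 304, 8]) cube([419, 8, 346]);
  translate([0, 8, 8]) cube([8, 296, 346]);
  translate([411, 8, 8]) cube([8, 296, 346]);
}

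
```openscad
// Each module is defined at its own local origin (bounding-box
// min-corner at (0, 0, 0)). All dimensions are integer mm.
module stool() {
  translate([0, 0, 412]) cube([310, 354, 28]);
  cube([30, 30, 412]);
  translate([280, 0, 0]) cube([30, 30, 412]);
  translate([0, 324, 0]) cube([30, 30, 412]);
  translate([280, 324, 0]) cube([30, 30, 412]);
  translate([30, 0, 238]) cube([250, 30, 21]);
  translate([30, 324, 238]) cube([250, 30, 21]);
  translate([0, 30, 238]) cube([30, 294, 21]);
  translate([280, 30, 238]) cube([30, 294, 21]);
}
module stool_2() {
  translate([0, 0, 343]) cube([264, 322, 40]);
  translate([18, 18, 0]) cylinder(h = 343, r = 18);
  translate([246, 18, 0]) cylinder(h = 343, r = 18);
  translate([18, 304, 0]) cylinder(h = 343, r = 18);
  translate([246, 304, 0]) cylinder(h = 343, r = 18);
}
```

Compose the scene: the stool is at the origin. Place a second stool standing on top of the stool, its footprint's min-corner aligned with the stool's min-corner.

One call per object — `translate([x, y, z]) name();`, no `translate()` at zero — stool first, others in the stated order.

stool();
translate([0, 0, 440]) stool_2();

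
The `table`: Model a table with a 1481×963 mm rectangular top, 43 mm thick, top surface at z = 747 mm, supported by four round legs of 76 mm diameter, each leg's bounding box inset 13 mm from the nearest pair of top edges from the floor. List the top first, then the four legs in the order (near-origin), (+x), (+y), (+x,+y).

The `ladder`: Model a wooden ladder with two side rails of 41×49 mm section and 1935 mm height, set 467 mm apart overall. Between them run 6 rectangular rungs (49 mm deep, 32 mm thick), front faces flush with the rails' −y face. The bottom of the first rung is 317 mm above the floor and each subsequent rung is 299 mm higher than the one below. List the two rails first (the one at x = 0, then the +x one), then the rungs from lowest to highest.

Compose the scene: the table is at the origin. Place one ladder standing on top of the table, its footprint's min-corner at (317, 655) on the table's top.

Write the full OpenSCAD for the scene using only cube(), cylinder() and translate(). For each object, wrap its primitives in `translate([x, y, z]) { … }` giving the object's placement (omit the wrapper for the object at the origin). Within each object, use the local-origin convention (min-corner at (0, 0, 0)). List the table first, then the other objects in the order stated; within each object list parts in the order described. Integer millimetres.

translate([0, 0, 704]) cube([1481, 963, 43]);
translate([51, 51, 0]) cylinder(h = 704, r = 38);
translate([1430, 51, 0]) cylinder(h = 704, r = 38);
translate([51, 912, 0]) cylinder(h = 704, r = 38);
translate([1430, 912, 0]) cylinder(h = 704, r = 38);
translate([317, 655, 747]) {
  cube([41, 49, 1935]);
  translate([426, 0, 0]) cube([41, 49, 1935]);
  translate([41, 0, 317]) cube([385, 49, 32]);
  translate([41, 0, 616]) cube([385, 49, 32]);
  translate([41, 0, 915]) cube([385, 49, 32]);
  translate([41, 0, 1214]) cube([385, 49, 32]);
  translate([41, 0, 1513]) cube([385, 49, 32]);
  translate([41, 0, 1812]) cube([385, 49, 32]);
}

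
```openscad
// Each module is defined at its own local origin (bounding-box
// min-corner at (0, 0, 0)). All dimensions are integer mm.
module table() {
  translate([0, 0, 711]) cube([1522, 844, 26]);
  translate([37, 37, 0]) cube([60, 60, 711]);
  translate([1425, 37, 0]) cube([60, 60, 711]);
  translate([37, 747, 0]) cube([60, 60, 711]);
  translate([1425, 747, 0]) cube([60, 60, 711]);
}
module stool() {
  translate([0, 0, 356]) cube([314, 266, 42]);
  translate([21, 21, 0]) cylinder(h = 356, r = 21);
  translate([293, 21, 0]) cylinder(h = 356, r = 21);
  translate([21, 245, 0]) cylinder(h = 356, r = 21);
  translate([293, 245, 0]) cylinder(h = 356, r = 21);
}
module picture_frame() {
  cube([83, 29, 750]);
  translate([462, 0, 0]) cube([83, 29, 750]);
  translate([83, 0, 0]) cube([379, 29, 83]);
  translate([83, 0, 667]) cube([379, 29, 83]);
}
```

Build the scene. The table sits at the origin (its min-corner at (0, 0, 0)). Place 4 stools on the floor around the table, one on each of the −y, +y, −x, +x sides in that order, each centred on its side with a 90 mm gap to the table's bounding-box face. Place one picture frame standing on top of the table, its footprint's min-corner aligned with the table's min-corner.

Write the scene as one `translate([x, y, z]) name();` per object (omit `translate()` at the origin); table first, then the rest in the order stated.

table();
translate([604, -356, 0]) stool();
translate([604, 934, 0]) stool();
translate([-404, 289, 0]) stool();
translate([1612, 289, 0]) stool();
translate([0, 0, 737]) picture_frame();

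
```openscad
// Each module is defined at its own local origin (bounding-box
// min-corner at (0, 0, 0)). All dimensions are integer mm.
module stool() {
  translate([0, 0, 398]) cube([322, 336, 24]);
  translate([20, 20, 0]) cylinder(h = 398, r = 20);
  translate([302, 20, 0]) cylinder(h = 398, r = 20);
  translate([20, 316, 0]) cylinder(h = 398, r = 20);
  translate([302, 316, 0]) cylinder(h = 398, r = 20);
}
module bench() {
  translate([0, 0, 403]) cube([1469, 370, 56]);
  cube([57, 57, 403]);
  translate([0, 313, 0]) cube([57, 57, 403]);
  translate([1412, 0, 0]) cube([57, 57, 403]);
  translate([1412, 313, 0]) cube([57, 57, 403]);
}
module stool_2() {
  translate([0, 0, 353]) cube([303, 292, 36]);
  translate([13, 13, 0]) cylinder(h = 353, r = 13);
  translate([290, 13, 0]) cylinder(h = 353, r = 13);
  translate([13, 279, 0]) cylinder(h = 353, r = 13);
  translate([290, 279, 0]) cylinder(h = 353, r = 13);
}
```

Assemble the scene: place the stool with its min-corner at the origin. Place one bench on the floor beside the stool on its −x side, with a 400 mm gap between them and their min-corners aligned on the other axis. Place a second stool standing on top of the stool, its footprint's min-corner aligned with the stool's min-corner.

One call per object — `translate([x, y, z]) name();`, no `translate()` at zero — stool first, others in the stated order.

stool();
translate([-1869, 0, 0]) bench();
translate([0, 0, 422]) stool_2();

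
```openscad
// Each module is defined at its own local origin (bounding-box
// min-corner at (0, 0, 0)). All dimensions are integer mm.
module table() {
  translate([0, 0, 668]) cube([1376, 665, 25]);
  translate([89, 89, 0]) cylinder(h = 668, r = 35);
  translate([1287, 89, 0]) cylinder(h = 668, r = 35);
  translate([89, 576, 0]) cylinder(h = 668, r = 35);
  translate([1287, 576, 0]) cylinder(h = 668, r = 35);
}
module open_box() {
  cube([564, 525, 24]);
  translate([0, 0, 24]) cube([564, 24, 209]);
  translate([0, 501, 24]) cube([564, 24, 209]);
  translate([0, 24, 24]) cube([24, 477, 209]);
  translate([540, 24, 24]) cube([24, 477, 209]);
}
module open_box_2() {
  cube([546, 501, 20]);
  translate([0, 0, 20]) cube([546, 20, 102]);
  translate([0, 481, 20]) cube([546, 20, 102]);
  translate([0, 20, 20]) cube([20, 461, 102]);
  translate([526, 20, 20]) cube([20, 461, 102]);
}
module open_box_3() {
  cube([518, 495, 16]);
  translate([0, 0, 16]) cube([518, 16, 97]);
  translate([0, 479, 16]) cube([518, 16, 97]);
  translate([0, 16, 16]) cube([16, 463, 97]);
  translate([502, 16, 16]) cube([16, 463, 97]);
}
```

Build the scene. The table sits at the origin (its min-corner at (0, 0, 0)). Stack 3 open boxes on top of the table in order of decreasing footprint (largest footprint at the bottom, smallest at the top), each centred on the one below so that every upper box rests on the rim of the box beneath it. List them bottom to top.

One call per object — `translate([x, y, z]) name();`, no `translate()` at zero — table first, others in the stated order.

table();
translate([406, 70, 693]) open_box();
translate([415, 82, 926]) open_box_2();
translate([429, 85, 1048]) open_box_3();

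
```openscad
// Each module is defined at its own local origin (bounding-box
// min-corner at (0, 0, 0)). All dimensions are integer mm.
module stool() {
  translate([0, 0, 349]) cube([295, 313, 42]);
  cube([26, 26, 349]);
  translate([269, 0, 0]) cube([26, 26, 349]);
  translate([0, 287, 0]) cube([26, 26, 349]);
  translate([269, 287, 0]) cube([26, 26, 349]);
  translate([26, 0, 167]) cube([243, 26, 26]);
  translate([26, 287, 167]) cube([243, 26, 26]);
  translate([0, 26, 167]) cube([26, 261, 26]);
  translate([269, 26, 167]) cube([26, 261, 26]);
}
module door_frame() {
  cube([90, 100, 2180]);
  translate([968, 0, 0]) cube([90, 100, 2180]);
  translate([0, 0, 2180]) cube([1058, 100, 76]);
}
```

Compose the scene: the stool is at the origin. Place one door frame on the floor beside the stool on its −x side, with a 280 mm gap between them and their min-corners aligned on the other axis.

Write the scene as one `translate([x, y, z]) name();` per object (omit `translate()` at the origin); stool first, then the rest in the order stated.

stool();
translate([-1338, 0, 0]) door_frame();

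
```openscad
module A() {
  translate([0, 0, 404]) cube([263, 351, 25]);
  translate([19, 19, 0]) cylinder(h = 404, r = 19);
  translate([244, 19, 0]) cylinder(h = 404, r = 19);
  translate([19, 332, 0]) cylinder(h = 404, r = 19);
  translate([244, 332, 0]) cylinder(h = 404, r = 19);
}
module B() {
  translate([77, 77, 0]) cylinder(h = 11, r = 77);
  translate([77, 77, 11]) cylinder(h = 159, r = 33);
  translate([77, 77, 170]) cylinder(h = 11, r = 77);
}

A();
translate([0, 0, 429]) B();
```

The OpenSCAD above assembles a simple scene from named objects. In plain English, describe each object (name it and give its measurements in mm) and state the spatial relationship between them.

A is a simple wooden stool: a rectangular seat 263 mm (x) by 351 mm (y), 25 mm thick, top face at z = 429 mm, on four round legs, each 38 mm in diameter. The legs rest on z = 0, each leg's axis is inset half a diameter from the nearest pair of seat edges (so the leg's bounding box is flush with the corner).

B is a spool: two coaxial disc flanges of radius 77 mm and thickness 11 mm, joined by a core cylinder of radius 33 mm and height 159 mm. The lower flange rests on z = 0 and the three cylinders share a vertical axis.

The spool is on top of the stool.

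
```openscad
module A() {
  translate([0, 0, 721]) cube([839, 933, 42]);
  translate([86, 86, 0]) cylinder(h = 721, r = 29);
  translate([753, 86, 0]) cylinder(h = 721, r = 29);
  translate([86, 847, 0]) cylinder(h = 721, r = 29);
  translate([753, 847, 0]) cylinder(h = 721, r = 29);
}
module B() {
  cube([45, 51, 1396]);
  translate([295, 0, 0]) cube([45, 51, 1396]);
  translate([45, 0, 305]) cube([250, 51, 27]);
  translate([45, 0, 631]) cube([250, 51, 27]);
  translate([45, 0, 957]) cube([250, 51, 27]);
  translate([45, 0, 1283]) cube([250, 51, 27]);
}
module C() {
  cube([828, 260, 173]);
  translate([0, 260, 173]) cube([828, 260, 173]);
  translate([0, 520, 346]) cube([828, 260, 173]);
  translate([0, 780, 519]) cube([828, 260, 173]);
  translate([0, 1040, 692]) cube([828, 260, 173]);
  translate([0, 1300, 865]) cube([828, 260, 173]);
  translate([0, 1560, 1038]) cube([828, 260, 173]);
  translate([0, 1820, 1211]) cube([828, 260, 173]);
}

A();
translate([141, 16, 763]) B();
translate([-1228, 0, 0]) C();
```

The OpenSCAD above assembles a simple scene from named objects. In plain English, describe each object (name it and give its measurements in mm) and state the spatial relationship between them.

A is a table: top 839 mm (x) × 933 mm (y), 42 mm thick, upper face at z = 763 mm, on four round legs of 58 mm diameter, each leg's bounding box inset 57 mm from the nearest pair of top edges, running from z = 0 to the bottom of the top.

B is a straight ladder. Two 45×51 mm vertical rails, 1396 mm tall, stand 340 mm apart (outside-to-outside) with their front faces coplanar on the −y side. 4 rungs, each 51 mm deep and 27 mm tall, span between the inner faces of the rails, front faces flush with the rails. The lowest rung's underside is at z = 305 mm and rungs are spaced 326 mm apart (underside to underside).

C is a run of 8 identical solid stair steps. Each tread is 828×260 mm and each step block is 173 mm high. Step 1 rests on the floor; step k is offset from step 1 by (k−1)×260 mm in y and (k−1)×173 mm in z.

The ladder is on top of the table. The staircase is on the floor beside the table on its −x side.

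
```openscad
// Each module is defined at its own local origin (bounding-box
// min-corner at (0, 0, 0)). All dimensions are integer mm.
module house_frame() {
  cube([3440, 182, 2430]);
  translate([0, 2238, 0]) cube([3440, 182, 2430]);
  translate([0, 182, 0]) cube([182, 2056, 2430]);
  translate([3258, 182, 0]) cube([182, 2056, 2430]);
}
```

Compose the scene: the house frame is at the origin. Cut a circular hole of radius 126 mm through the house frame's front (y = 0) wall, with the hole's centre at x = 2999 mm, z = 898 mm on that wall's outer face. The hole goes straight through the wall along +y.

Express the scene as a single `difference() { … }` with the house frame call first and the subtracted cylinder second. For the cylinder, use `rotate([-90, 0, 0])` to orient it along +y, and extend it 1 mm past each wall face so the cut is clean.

difference() {
  house_frame();
  translate([2999, -1, 898]) rotate([-90, 0, 0]) cylinder(h = 184, r = 126);
}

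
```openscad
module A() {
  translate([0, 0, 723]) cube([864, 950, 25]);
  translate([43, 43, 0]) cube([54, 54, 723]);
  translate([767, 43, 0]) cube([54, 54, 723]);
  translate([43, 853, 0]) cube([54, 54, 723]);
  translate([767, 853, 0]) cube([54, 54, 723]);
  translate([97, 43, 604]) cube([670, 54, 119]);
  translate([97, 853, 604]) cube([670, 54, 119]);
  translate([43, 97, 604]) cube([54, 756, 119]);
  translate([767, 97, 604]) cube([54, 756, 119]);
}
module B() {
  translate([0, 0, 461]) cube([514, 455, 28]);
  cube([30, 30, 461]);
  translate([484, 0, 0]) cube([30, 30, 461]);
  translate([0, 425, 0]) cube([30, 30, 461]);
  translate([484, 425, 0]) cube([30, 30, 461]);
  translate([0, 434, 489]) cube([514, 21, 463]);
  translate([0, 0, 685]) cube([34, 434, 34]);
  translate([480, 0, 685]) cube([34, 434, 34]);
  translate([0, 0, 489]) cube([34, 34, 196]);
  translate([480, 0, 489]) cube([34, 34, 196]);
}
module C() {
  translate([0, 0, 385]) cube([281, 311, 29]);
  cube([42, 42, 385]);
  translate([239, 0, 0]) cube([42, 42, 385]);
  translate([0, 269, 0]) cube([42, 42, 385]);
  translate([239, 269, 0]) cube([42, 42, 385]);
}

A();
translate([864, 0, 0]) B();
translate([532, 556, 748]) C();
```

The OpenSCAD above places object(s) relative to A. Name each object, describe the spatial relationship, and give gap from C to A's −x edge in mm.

The stool's min-x is at 532; the table's min-x is 0; gap = 532 mm.

A is a table. B is a chair. C is a stool. The chair is against the table's +x side, with their −y faces flush. The stool is on top of the table. The gap from the stool to the table's −x edge is 532 mm.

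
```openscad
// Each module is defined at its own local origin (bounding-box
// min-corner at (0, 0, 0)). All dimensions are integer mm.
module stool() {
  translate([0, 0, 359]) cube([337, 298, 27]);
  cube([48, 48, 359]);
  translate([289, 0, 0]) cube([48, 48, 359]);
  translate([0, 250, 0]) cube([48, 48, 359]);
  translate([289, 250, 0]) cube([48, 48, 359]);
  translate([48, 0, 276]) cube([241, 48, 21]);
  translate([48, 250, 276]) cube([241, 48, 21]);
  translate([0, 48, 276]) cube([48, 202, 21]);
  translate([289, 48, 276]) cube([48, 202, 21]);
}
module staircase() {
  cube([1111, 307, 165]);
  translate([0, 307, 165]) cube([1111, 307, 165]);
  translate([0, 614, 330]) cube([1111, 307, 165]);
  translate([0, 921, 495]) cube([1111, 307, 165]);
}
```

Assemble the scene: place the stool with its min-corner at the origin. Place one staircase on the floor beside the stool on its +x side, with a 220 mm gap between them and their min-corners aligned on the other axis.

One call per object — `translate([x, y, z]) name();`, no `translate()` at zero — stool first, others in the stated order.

stool();
translate([557, 0, 0]) staircase();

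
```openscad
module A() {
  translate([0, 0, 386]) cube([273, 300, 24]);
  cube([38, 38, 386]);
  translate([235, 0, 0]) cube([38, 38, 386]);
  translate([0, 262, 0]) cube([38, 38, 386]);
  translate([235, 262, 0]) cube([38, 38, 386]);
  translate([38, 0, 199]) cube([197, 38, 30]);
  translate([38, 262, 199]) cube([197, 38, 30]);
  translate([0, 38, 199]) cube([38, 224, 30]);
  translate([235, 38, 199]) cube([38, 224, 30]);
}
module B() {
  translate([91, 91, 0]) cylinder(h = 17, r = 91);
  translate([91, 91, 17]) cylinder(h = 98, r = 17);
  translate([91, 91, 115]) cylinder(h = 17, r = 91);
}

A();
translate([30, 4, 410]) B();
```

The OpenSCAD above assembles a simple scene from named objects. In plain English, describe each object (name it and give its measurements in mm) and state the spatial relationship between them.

A is a simple wooden stool: a rectangular seat 273 mm (x) by 300 mm (y), 24 mm thick, top face at z = 410 mm, on four square legs, each 38×38 mm in cross-section. The legs rest on z = 0, each flush with a corner of the seat. Four stretchers, 38 mm wide and 30 mm tall, connect adjacent legs with their undersides at z = 199 mm, each running between the inner faces of the legs it joins and aligned with the legs' outer faces on the other axis.

B is a spool: two coaxial disc flanges of radius 91 mm and thickness 17 mm, joined by a core cylinder of radius 17 mm and height 98 mm. The lower flange rests on z = 0 and the three cylinders share a vertical axis.

The spool is on top of the stool.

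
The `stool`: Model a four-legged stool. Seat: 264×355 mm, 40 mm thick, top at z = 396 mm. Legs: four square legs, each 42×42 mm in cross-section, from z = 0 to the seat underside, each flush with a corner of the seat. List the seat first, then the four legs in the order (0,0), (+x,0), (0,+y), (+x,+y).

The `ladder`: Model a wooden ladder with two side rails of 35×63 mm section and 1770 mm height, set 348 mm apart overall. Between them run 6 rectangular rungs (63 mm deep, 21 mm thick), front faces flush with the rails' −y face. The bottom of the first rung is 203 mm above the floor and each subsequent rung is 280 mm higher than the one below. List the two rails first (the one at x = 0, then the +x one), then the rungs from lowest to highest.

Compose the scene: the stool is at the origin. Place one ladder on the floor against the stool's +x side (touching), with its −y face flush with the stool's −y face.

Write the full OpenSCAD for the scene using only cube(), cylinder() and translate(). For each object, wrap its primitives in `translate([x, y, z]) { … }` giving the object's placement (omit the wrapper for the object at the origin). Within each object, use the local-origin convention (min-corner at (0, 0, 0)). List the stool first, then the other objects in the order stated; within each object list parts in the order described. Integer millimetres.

translate([0, 0, 356]) cube([264, 355, 40]);
cube([42, 42, 356]);
translate([222, 0, 0]) cube([42, 42, 356]);
translate([0, 313, 0]) cube([42, 42, 356]);
translate([222, 313, 0]) cube([42, 42, 356]);
translate([264, 0, 0]) {
  cube([35, 63, 1770]);
  translate([313, 0, 0]) cube([35, 63, 1770]);
  translate([35, 0, 203]) cube([278, 63, 21]);
  translate([35, 0, 483]) cube([278, 63, 21]);
  translate([35, 0, 763]) cube([278, 63, 21]);
  translate([35, 0, 1043]) cube([278, 63, 21]);
  translate([35, 0, 1323]) cube([278, 63, 21]);
  translate([35, 0, 1603]) cube([278, 63, 21]);
}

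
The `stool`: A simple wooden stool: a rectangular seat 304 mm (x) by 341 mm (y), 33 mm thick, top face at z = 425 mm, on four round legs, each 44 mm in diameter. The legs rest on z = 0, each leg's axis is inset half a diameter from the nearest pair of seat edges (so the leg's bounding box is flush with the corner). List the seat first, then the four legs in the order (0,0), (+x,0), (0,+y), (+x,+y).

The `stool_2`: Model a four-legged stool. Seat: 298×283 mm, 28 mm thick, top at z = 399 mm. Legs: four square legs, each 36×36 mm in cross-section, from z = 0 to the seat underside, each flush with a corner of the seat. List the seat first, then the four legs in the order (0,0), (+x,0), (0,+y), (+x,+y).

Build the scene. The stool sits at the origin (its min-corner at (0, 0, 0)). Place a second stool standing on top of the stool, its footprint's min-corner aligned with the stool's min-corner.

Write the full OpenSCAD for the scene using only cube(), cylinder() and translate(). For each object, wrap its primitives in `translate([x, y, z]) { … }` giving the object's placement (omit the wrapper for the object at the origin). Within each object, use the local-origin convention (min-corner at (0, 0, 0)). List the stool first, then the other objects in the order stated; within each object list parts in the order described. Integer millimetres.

translate([0, 0, 392]) cube([304, 341, 33]);
translate([22, 22, 0]) cylinder(h = 392, r = 22);
translate([282, 22, 0]) cylinder(h = 392, r = 22);
translate([22, 319, 0]) cylinder(h = 392, r = 22);
translate([282, 319, 0]) cylinder(h = 392, r = 22);
translate([0, 0, 425]) {
  translate([0, 0, 371]) cube([298, 283, 28]);
  cube([36, 36, 371]);
  translate([262, 0, 0]) cube([36, 36, 371]);
  translate([0, 247, 0]) cube([36, 36, 371]);
  translate([262, 247, 0]) cube([36, 36, 371]);
}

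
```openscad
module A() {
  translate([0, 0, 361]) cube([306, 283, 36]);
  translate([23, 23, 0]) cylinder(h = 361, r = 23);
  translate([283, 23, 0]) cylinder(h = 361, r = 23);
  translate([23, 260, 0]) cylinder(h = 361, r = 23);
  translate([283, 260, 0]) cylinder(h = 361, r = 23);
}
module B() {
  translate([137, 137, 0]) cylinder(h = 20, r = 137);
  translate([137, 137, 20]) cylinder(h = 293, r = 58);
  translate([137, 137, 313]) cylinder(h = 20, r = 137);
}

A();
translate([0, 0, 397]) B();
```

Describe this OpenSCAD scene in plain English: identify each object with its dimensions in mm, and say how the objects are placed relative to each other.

A is a four-legged stool. The seat is 306×283 mm, 36 mm thick, top at z = 397 mm. It stands on four round legs, each 46 mm in diameter, from z = 0 to the seat underside, each leg's axis is inset half a diameter from the nearest pair of seat edges (so the leg's bounding box is flush with the corner).

B is a spool: two coaxial disc flanges of radius 137 mm and thickness 20 mm, joined by a core cylinder of radius 58 mm and height 293 mm. The lower flange rests on z = 0 and the three cylinders share a vertical axis.

The spool is on top of the stool.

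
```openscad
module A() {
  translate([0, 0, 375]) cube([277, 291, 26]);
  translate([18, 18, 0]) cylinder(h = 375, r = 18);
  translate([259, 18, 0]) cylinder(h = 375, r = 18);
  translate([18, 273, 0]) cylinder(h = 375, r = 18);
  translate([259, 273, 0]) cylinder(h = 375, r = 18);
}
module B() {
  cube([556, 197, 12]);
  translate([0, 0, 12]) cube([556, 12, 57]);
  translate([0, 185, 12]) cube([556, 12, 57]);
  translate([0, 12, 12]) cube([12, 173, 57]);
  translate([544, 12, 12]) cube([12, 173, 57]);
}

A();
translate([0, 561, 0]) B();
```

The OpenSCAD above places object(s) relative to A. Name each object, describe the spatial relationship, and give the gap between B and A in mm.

The open box's nearest face is 270 mm from the stool's +y face.

A is a stool. B is an open box. The open box is on the floor beside the stool on its +y side. The gap between the open box and the stool is 270 mm.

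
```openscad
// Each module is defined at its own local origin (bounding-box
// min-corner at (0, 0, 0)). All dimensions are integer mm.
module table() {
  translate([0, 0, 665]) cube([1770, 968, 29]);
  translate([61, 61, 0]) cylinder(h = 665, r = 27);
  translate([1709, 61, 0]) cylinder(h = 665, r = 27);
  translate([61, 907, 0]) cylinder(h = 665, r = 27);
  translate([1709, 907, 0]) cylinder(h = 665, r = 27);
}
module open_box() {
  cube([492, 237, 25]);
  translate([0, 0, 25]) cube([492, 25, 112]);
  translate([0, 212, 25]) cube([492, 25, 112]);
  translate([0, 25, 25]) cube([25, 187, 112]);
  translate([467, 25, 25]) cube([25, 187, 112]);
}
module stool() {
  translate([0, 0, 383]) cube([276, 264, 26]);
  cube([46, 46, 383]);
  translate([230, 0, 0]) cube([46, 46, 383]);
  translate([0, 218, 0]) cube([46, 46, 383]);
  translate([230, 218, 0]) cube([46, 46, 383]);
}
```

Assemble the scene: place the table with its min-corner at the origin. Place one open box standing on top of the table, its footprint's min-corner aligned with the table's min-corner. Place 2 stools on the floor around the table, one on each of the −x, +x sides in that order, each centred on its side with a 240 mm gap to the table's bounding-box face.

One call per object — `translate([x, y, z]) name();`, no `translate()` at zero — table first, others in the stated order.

table();
translate([0, 0, 694]) open_box();
translate([-516, 352, 0]) stool();
translate([2010, 352, 0]) stool();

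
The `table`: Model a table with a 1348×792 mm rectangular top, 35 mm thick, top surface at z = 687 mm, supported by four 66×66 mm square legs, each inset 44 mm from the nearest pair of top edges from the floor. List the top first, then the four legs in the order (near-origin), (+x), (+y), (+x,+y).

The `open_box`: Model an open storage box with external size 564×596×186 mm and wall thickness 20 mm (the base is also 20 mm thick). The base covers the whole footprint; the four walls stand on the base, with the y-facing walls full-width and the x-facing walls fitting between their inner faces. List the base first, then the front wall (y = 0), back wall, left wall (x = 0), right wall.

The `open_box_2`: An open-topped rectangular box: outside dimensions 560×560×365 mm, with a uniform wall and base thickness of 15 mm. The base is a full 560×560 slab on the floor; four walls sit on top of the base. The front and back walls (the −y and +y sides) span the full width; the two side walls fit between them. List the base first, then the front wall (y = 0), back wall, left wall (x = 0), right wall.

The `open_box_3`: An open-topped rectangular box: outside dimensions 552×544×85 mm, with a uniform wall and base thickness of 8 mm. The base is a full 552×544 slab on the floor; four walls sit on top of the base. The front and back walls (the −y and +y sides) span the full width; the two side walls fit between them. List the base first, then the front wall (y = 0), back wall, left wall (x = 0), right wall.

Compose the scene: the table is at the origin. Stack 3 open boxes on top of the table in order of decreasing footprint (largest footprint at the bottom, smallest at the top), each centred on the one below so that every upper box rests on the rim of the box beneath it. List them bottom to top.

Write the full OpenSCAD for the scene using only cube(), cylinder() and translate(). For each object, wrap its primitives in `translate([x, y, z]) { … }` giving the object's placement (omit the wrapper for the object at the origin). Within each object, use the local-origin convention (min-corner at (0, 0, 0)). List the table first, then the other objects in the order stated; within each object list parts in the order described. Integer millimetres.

translate([0, 0, 652]) cube([1348, 792, 35]);
translate([44, 44, 0]) cube([66, 66, 652]);
translate([1238, 44, 0]) cube([66, 66, 652]);
translate([44, 682, 0]) cube([66, 66, 652]);
translate([1238, 682, 0]) cube([66, 66, 652]);
translate([392, 98, 687]) {
  cube([564, 596, 20]);
  translate([0, 0, 20]) cube([564, 20, 166]);
  translate([0, 576, 20]) cube([564, 20, 166]);
  translate([0, 20, 20]) cube([20, 556, 166]);
  translate([544, 20, 20]) cube([20, 556, 166]);
}
translate([394, 116, 873]) {
  cube([560, 560, 15]);
  translate([0, 0, 15]) cube([560, 15, 350]);
  translate([0, 545, 15]) cube([560, 15, 350]);
  translate([0, 15, 15]) cube([15, 530, 350]);
  translate([545, 15, 15]) cube([15, 530, 350]);
}
translate([398, 124, 1238]) {
  cube([552, 544, 8]);
  translate([0, 0, 8]) cube([552, 8, 77]);
  translate([0, 536, 8]) cube([552, 8, 77]);
  translate([0, 8, 8]) cube([8, 528, 77]);
  translate([544, 8, 8]) cube([8, 528, 77]);
}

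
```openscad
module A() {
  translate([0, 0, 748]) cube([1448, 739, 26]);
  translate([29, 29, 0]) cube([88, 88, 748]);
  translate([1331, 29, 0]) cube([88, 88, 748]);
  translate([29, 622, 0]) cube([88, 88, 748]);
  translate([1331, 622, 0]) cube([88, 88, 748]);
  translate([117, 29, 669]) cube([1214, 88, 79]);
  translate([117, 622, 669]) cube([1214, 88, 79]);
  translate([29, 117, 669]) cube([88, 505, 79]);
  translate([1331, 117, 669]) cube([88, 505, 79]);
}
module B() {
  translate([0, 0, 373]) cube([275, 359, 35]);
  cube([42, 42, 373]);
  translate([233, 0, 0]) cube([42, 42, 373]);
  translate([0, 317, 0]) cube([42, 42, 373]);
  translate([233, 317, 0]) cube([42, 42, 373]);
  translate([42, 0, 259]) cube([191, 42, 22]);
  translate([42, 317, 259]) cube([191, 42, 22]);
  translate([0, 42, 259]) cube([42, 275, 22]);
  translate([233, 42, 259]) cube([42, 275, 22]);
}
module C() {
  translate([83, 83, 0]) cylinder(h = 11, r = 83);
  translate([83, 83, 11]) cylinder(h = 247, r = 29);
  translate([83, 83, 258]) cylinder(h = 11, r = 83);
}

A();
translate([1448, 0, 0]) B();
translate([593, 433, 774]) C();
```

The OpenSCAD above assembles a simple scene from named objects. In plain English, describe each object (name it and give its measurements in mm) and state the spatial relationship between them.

A is a rectangular dining table. The top is 1448×739×26 mm with its upper surface at z = 774 mm. It stands on four 88×88 mm square legs, each inset 29 mm from the nearest pair of top edges, running from the floor to the underside of the top. Four apron rails, 88 mm thick and 79 mm tall, run between adjacent legs with their top edges flush with the underside of the top and their outer faces flush with the legs' outer faces.

B is a simple wooden stool: a rectangular seat 275 mm (x) by 359 mm (y), 35 mm thick, top face at z = 408 mm, on four square legs, each 42×42 mm in cross-section. The legs rest on z = 0, each flush with a corner of the seat. Four stretchers, 42 mm wide and 22 mm tall, connect adjacent legs with their undersides at z = 259 mm, each running between the inner faces of the legs it joins and aligned with the legs' outer faces on the other axis.

C is a spool: two coaxial disc flanges of radius 83 mm and thickness 11 mm, joined by a core cylinder of radius 29 mm and height 247 mm. The lower flange rests on z = 0 and the three cylinders share a vertical axis.

The stool is against the table's +x side, with their −y faces flush. The spool is on top of the table.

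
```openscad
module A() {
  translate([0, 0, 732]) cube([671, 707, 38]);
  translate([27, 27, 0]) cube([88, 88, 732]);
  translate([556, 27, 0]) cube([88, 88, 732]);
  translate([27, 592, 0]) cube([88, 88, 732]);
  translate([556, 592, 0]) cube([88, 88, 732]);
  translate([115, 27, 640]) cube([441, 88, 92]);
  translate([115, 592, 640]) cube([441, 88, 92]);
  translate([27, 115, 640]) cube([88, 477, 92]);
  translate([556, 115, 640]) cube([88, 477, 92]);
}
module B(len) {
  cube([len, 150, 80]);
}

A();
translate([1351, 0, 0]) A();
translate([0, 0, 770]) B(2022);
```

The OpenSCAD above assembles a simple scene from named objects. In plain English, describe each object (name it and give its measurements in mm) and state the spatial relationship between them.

A is a rectangular dining table. The top is 671×707×38 mm with its upper surface at z = 770 mm. It stands on four 88×88 mm square legs, each inset 27 mm from the nearest pair of top edges, running from the floor to the underside of the top. Four apron rails, 88 mm thick and 92 mm tall, run between adjacent legs with their top edges flush with the underside of the top and their outer faces flush with the legs' outer faces.

B is a rectangular beam 2022 mm long (x), 150 mm deep (y), 80 mm thick (z).

The beam spans the tops of two tables placed 680 mm apart, resting at z = 770 mm.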